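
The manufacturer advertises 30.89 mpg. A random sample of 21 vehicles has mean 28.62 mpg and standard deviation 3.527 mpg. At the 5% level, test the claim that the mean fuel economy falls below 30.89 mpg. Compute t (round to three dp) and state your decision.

t = -2.949; reject H0

H0: μ = 30.89; H1: μ < 30.89 (one-sample t-test, left-tailed).
t = (x̄ − μ₀)/(s/√n) = (28.62 − 30.89)/(3.527/√21) = -2.949
df = n − 1 = 20
p-value = P(T ≤ -2.949) ≈ 0.0040
Since p ≈ 0.0040 < α = 0.05, reject H0; the evidence is statistically significant.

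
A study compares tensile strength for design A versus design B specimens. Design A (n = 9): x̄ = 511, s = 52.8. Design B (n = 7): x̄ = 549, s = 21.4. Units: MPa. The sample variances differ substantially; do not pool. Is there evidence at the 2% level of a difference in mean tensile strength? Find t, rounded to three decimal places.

-1.962

Let group 1 = design A, group 2 = design B. H0: μ_1 = μ_2; H1: μ_1 ≠ μ_2 (Welch's two-sample t-test, two-sided).
t = (x̄_1 − x̄_2)/√(s_1²/n_1 + s_2²/n_2) = (511 − 549)/√(52.8²/9 + 21.4²/7) = -1.962
Welch–Satterthwaite df ≈ 11.08
Two-sided p-value ≈ 0.075
Since p ≈ 0.075 > α = 0.02, fail to reject H0; the data do not provide sufficient evidence against H0.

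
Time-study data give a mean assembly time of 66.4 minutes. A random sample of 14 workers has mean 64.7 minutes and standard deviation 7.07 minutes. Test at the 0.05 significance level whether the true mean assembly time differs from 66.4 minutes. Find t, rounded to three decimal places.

H0: μ = 66.4; H1: μ ≠ 66.4 (one-sample t-test, two-sided).
t = (x̄ − μ₀)/(s/√n) = (64.7 − 66.4)/(7.07/√14) = -0.900
df = n − 1 = 13
Two-sided p-value ≈ 0.3846
Since p ≈ 0.3846 > α = 0.05, fail to reject H0; the evidence is not statistically significant.

-0.900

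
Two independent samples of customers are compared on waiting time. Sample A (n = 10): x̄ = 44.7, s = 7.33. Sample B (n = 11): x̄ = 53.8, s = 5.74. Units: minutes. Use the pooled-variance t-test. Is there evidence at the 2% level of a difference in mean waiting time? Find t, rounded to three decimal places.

-3.184

Let group 1 = sample A, group 2 = sample B. H0: μ_1 = μ_2; H1: μ_1 ≠ μ_2 (two-sample pooled-variance t-test, two-sided).
s_p² = [(10−1)·7.33² + (11−1)·5.74²]/(10+11−2) = 42.7914
t = (44.7 − 53.8)/√[42.7914·(1/10 + 1/11)] = -3.184
df = n₁ + n₂ − 2 = 19
Two-sided p-value ≈ 0.0049
Since p ≈ 0.0049 < α = 0.02, reject H0; the data support H1.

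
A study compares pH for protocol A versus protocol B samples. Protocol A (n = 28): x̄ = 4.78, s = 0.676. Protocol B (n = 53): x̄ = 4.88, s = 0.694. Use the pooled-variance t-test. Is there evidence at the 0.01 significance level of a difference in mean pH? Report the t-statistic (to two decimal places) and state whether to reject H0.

Let group 1 = protocol A, group 2 = protocol B. H0: μ_1 = μ_2; H1: μ_1 ≠ μ_2 (two-sample pooled-variance t-test, two-sided).
s_p² = [(28−1)·0.676² + (53−1)·0.694²]/(28+53−2) = 0.473208
t = (4.78 − 4.88)/√[0.473208·(1/28 + 1/53)] = -0.62
df = n₁ + n₂ − 2 = 79
Two-sided p-value ≈ 0.536
Since p ≈ 0.536 > α = 0.01, fail to reject H0; the evidence is not statistically significant.

t = -0.62; fail to reject H0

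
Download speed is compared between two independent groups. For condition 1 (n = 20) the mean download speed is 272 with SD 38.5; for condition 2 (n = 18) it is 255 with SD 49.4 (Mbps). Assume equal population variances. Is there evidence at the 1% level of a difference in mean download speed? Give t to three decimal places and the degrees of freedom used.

Let group 1 = condition 1, group 2 = condition 2. H0: μ_1 = μ_2; H1: μ_1 ≠ μ_2 (two-sample pooled-variance t-test, two-sided).
s_p² = [(20−1)·38.5² + (18−1)·49.4²]/(20+18−2) = 1934.69
t = (272 − 255)/√[1934.69·(1/20 + 1/18)] = 1.190
df = n₁ + n₂ − 2 = 36
Two-sided p-value ≈ 0.2420
Since p ≈ 0.2420 > α = 0.01, fail to reject H0; the data do not provide sufficient evidence against H0.

t = 1.190, df = 36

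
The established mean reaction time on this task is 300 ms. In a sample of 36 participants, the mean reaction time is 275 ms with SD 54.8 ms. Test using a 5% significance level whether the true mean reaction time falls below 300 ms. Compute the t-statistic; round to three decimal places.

H0: μ = 300; H1: μ < 300 (one-sample t-test, left-tailed).
t = (x̄ − μ₀)/(s/√n) = (275 − 300)/(54.8/√36) = -2.737
df = n − 1 = 35
p-value = P(T ≤ -2.737) ≈ 0.005
Since p ≈ 0.005 < α = 0.05, reject H0; the data support H1.

-2.737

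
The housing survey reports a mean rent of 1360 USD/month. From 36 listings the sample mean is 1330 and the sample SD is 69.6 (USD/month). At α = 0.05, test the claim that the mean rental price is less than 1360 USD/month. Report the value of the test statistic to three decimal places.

H0: μ = 1360; H1: μ < 1360 (one-sample t-test, left-tailed).
t = (x̄ − μ₀)/(s/√n) = (1330 − 1360)/(69.6/√36) = -2.586
df = n − 1 = 35
p-value = P(T ≤ -2.586) ≈ 0.007
Since p ≈ 0.007 < α = 0.05, reject H0; the data support H1.

-2.586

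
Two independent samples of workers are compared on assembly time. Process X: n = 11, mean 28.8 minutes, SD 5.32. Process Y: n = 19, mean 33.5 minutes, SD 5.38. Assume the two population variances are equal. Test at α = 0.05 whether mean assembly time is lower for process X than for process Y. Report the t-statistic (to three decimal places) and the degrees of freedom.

t = -2.315, df = 28

Let group 1 = process X, group 2 = process Y. H0: μ_1 = μ_2; H1: μ_1 < μ_2 (two-sample pooled-variance t-test, left-tailed).
s_p² = [(11−1)·5.32² + (19−1)·5.38²]/(11+19−2) = 28.7151
t = (28.8 − 33.5)/√[28.7151·(1/11 + 1/19)] = -2.315
df = n₁ + n₂ − 2 = 28
p-value = P(T ≤ -2.315) ≈ 0.014
Since p ≈ 0.014 < α = 0.05, reject H0; the evidence is statistically significant.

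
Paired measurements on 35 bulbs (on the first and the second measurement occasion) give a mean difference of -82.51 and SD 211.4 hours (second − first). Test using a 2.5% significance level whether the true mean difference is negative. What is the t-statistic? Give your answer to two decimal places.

-2.31

H0: μ_d = 0; H1: μ_d < 0 (paired t-test on the differences, left-tailed).
t = d̄/(s_d/√n) = -82.51/(211.4/√35) = -2.31
df = n − 1 = 34
p-value = P(T ≤ -2.31) ≈ 0.0136
Since p ≈ 0.0136 < α = 0.025, reject H0; the data support H1.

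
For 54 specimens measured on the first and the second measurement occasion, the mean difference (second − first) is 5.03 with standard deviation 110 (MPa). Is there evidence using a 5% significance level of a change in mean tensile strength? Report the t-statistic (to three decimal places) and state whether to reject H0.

H0: μ_d = 0; H1: μ_d ≠ 0 (paired t-test on the differences, two-sided).
t = d̄/(s_d/√n) = 5.03/(110/√54) = 0.336
df = n − 1 = 53
Two-sided p-value ≈ 0.738
Since p ≈ 0.738 > α = 0.05, fail to reject H0; the evidence is not statistically significant.

t = 0.336; fail to reject H0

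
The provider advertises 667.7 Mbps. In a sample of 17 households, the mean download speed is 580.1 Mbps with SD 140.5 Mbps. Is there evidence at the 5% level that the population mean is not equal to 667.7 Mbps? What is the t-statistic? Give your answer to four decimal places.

-2.5707

H0: μ = 667.7; H1: μ ≠ 667.7 (one-sample t-test, two-sided).
t = (x̄ − μ₀)/(s/√n) = (580.1 − 667.7)/(140.5/√17) = -2.5707
df = n − 1 = 16
Two-sided p-value ≈ 0.021
Since p ≈ 0.021 < α = 0.05, reject H0; the data support H1.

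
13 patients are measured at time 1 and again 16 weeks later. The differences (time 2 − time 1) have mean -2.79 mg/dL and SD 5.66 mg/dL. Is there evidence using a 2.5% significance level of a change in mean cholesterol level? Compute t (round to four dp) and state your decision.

t = -1.7773; fail to reject H0

H0: μ_d = 0; H1: μ_d ≠ 0 (paired t-test on the differences, two-sided).
t = d̄/(s_d/√n) = -2.79/(5.66/√13) = -1.7773
df = n − 1 = 12
Two-sided p-value ≈ 0.1009
Since p ≈ 0.1009 > α = 0.025, fail to reject H0; the evidence is not statistically significant.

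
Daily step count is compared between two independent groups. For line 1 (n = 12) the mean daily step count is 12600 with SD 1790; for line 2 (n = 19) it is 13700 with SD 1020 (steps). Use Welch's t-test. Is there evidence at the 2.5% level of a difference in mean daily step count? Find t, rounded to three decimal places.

Let group 1 = line 1, group 2 = line 2. H0: μ_1 = μ_2; H1: μ_1 ≠ μ_2 (Welch's two-sample t-test, two-sided).
t = (x̄_1 − x̄_2)/√(s_1²/n_1 + s_2²/n_2) = (12600 − 13700)/√(1790²/12 + 1020²/19) = -1.939
Welch–Satterthwaite df ≈ 15.57
Two-sided p-value ≈ 0.0708
Since p ≈ 0.0708 > α = 0.025, fail to reject H0; the evidence is not statistically significant.

-1.939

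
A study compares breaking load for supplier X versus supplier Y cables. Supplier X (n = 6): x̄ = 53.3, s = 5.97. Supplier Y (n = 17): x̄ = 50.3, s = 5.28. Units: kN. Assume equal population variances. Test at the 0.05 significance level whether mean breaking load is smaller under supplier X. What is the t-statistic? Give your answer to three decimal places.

1.159

Let group 1 = supplier X, group 2 = supplier Y. H0: μ_1 = μ_2; H1: μ_1 < μ_2 (two-sample pooled-variance t-test, left-tailed).
s_p² = [(6−1)·5.97² + (17−1)·5.28²]/(6+17−2) = 29.7266
t = (53.3 − 50.3)/√[29.7266·(1/6 + 1/17)] = 1.159
df = n₁ + n₂ − 2 = 21
p-value = P(T ≤ 1.159) ≈ 0.8702
Since p ≈ 0.8702 > α = 0.05, fail to reject H0; the evidence is not statistically significant.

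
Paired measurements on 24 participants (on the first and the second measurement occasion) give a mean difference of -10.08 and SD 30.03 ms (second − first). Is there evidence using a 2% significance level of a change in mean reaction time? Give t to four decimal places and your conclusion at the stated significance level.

H0: μ_d = 0; H1: μ_d ≠ 0 (paired t-test on the differences, two-sided).
t = d̄/(s_d/√n) = -10.08/(30.03/√24) = -1.6444
df = n − 1 = 23
Two-sided p-value ≈ 0.114
Since p ≈ 0.114 > α = 0.02, fail to reject H0; the data do not provide sufficient evidence against H0.

t = -1.6444; fail to reject H0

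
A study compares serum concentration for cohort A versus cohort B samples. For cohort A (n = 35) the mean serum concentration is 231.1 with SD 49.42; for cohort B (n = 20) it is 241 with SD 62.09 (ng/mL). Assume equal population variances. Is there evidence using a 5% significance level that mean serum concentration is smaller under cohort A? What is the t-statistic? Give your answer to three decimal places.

Let group 1 = cohort A, group 2 = cohort B. H0: μ_1 = μ_2; H1: μ_1 < μ_2 (two-sample pooled-variance t-test, left-tailed).
s_p² = [(35−1)·49.42² + (20−1)·62.09²]/(35+20−2) = 2948.82
t = (231.1 − 241)/√[2948.82·(1/35 + 1/20)] = -0.650
df = n₁ + n₂ − 2 = 53
p-value = P(T ≤ -0.650) ≈ 0.259
Since p ≈ 0.259 > α = 0.05, fail to reject H0; the evidence is not statistically significant.

-0.650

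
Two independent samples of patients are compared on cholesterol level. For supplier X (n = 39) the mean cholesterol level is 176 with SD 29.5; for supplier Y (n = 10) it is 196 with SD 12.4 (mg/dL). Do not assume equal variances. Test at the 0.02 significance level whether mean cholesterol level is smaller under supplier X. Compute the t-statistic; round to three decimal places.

-3.258

Let group 1 = supplier X, group 2 = supplier Y. H0: μ_1 = μ_2; H1: μ_1 < μ_2 (Welch's two-sample t-test, left-tailed).
t = (x̄_1 − x̄_2)/√(s_1²/n_1 + s_2²/n_2) = (176 − 196)/√(29.5²/39 + 12.4²/10) = -3.258
Welch–Satterthwaite df ≈ 36.08
p-value = P(T ≤ -3.258) ≈ 0.001
Since p ≈ 0.001 < α = 0.02, reject H0; the data support H1.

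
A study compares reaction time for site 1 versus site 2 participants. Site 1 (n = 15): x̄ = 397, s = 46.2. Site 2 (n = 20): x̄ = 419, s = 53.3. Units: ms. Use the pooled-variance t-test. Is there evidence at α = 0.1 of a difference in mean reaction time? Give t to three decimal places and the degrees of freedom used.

t = -1.278, df = 33

Let group 1 = site 1, group 2 = site 2. H0: μ_1 = μ_2; H1: μ_1 ≠ μ_2 (two-sample pooled-variance t-test, two-sided).
s_p² = [(15−1)·46.2² + (20−1)·53.3²]/(15+20−2) = 2541.18
t = (397 − 419)/√[2541.18·(1/15 + 1/20)] = -1.278
df = n₁ + n₂ − 2 = 33
Two-sided p-value ≈ 0.210
Since p ≈ 0.210 > α = 0.1, fail to reject H0; the data do not provide sufficient evidence against H0.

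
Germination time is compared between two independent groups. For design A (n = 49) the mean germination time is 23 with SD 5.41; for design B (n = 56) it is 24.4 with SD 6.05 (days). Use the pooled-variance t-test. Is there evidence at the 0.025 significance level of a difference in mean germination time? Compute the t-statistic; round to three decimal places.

-1.242

Let group 1 = design A, group 2 = design B. H0: μ_1 = μ_2; H1: μ_1 ≠ μ_2 (two-sample pooled-variance t-test, two-sided).
s_p² = [(49−1)·5.41² + (56−1)·6.05²]/(49+56−2) = 33.1845
t = (23 − 24.4)/√[33.1845·(1/49 + 1/56)] = -1.242
df = n₁ + n₂ − 2 = 103
Two-sided p-value ≈ 0.217
Since p ≈ 0.217 > α = 0.025, fail to reject H0; the data do not provide sufficient evidence against H0.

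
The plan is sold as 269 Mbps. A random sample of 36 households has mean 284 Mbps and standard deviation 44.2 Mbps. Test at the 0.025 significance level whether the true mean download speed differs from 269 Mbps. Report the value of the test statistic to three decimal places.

H0: μ = 269; H1: μ ≠ 269 (one-sample t-test, two-sided).
t = (x̄ − μ₀)/(s/√n) = (284 − 269)/(44.2/√36) = 2.036
df = n − 1 = 35
Two-sided p-value ≈ 0.049
Since p ≈ 0.049 > α = 0.025, fail to reject H0; the evidence is not statistically significant.

2.036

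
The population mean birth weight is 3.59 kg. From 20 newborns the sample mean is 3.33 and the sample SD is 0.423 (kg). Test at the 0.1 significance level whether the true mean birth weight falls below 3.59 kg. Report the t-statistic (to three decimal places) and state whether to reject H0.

t = -2.749; reject H0

H0: μ = 3.59; H1: μ < 3.59 (one-sample t-test, left-tailed).
t = (x̄ − μ₀)/(s/√n) = (3.33 − 3.59)/(0.423/√20) = -2.749
df = n − 1 = 19
p-value = P(T ≤ -2.749) ≈ 0.006
Since p ≈ 0.006 < α = 0.1, reject H0; the data support H1.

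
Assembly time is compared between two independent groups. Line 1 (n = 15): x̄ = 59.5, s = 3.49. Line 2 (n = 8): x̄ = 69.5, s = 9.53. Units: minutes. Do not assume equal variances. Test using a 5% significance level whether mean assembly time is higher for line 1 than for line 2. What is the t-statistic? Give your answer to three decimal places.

Let group 1 = line 1, group 2 = line 2. H0: μ_1 = μ_2; H1: μ_1 > μ_2 (Welch's two-sample t-test, right-tailed).
t = (x̄_1 − x̄_2)/√(s_1²/n_1 + s_2²/n_2) = (59.5 − 69.5)/√(3.49²/15 + 9.53²/8) = -2.867
Welch–Satterthwaite df ≈ 8.02
p-value = P(T ≥ -2.867) ≈ 0.990
Since p ≈ 0.990 > α = 0.05, fail to reject H0; the data do not provide sufficient evidence against H0.

-2.867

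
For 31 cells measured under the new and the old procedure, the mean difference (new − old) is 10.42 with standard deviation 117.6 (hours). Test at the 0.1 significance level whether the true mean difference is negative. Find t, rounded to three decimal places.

H0: μ_d = 0; H1: μ_d < 0 (paired t-test on the differences, left-tailed).
t = d̄/(s_d/√n) = 10.42/(117.6/√31) = 0.493
df = n − 1 = 30
p-value = P(T ≤ 0.493) ≈ 0.687
Since p ≈ 0.687 > α = 0.1, fail to reject H0; the evidence is not statistically significant.

0.493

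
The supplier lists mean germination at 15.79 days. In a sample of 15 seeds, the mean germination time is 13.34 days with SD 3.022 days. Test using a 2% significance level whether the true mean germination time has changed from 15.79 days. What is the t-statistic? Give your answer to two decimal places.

H0: μ = 15.79; H1: μ ≠ 15.79 (one-sample t-test, two-sided).
t = (x̄ − μ₀)/(s/√n) = (13.34 − 15.79)/(3.022/√15) = -3.14
df = n − 1 = 14
Two-sided p-value ≈ 0.0072
Since p ≈ 0.0072 < α = 0.02, reject H0; the data support H1.

-3.14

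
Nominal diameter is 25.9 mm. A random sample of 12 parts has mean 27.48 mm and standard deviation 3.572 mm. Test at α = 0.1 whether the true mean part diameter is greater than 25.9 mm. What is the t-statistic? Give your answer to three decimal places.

H0: μ = 25.9; H1: μ > 25.9 (one-sample t-test, right-tailed).
t = (x̄ − μ₀)/(s/√n) = (27.48 − 25.9)/(3.572/√12) = 1.532
df = n − 1 = 11
p-value = P(T ≥ 1.532) ≈ 0.0768
Since p ≈ 0.0768 < α = 0.1, reject H0; the evidence is statistically significant.

1.532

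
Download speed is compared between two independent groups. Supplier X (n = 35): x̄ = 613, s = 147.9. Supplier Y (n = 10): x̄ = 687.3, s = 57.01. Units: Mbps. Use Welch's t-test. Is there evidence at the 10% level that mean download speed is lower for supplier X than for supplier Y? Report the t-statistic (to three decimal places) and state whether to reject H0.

t = -2.411; reject H0

Let group 1 = supplier X, group 2 = supplier Y. H0: μ_1 = μ_2; H1: μ_1 < μ_2 (Welch's two-sample t-test, left-tailed).
t = (x̄_1 − x̄_2)/√(s_1²/n_1 + s_2²/n_2) = (613 − 687.3)/√(147.9²/35 + 57.01²/10) = -2.411
Welch–Satterthwaite df ≈ 38.86
p-value = P(T ≤ -2.411) ≈ 0.010
Since p ≈ 0.010 < α = 0.1, reject H0; the evidence is statistically significant.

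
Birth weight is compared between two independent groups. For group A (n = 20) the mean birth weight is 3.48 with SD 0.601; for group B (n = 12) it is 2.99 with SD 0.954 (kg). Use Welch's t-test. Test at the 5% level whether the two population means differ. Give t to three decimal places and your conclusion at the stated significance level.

t = 1.599; fail to reject H0

Let group 1 = group A, group 2 = group B. H0: μ_1 = μ_2; H1: μ_1 ≠ μ_2 (Welch's two-sample t-test, two-sided).
t = (x̄_1 − x̄_2)/√(s_1²/n_1 + s_2²/n_2) = (3.48 − 2.99)/√(0.601²/20 + 0.954²/12) = 1.599
Welch–Satterthwaite df ≈ 16.33
Two-sided p-value ≈ 0.1290
Since p ≈ 0.1290 > α = 0.05, fail to reject H0; the data do not provide sufficient evidence against H0.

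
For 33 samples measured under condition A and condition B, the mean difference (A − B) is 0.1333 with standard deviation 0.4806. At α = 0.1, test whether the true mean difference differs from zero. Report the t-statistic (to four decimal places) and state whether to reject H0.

H0: μ_d = 0; H1: μ_d ≠ 0 (paired t-test on the differences, two-sided).
t = d̄/(s_d/√n) = 0.1333/(0.4806/√33) = 1.5933
df = n − 1 = 32
Two-sided p-value ≈ 0.1209
Since p ≈ 0.1209 > α = 0.1, fail to reject H0; the evidence is not statistically significant.

t = 1.5933; fail to reject H0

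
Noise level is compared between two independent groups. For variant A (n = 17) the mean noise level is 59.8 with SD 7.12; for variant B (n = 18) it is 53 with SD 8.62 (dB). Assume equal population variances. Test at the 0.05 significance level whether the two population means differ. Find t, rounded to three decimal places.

Let group 1 = variant A, group 2 = variant B. H0: μ_1 = μ_2; H1: μ_1 ≠ μ_2 (two-sample pooled-variance t-test, two-sided).
s_p² = [(17−1)·7.12² + (18−1)·8.62²]/(17+18−2) = 62.8571
t = (59.8 − 53)/√[62.8571·(1/17 + 1/18)] = 2.536
df = n₁ + n₂ − 2 = 33
Two-sided p-value ≈ 0.0161
Since p ≈ 0.0161 < α = 0.05, reject H0; the evidence is statistically significant.

2.536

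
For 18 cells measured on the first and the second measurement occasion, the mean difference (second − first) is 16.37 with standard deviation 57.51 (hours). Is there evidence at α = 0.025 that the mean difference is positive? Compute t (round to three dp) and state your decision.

H0: μ_d = 0; H1: μ_d > 0 (paired t-test on the differences, right-tailed).
t = d̄/(s_d/√n) = 16.37/(57.51/√18) = 1.208
df = n − 1 = 17
p-value = P(T ≥ 1.208) ≈ 0.122
Since p ≈ 0.122 > α = 0.025, fail to reject H0; the evidence is not statistically significant.

t = 1.208; fail to reject H0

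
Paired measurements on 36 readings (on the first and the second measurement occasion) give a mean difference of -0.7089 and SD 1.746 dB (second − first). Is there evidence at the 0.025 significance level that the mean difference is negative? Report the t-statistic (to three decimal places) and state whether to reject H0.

H0: μ_d = 0; H1: μ_d < 0 (paired t-test on the differences, left-tailed).
t = d̄/(s_d/√n) = -0.7089/(1.746/√36) = -2.436
df = n − 1 = 35
p-value = P(T ≤ -2.436) ≈ 0.010
Since p ≈ 0.010 < α = 0.025, reject H0; the data support H1.

t = -2.436; reject H0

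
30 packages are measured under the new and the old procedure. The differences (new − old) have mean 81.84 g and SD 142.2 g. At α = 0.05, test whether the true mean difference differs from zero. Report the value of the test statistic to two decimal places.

H0: μ_d = 0; H1: μ_d ≠ 0 (paired t-test on the differences, two-sided).
t = d̄/(s_d/√n) = 81.84/(142.2/√30) = 3.15
df = n − 1 = 29
Two-sided p-value ≈ 0.0037
Since p ≈ 0.0037 < α = 0.05, reject H0; the evidence is statistically significant.

3.15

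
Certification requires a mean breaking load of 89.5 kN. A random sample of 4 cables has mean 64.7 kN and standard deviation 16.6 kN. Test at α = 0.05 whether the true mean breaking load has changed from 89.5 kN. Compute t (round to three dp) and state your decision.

H0: μ = 89.5; H1: μ ≠ 89.5 (one-sample t-test, two-sided).
t = (x̄ − μ₀)/(s/√n) = (64.7 − 89.5)/(16.6/√4) = -2.988
df = n − 1 = 3
Two-sided p-value ≈ 0.0582
Since p ≈ 0.0582 > α = 0.05, fail to reject H0; the data do not provide sufficient evidence against H0.

t = -2.988; fail to reject H0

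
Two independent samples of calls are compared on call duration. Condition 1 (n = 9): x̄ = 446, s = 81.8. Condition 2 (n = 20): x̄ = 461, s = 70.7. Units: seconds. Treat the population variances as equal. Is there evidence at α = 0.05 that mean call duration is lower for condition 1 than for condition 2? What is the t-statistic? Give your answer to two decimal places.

-0.50

Let group 1 = condition 1, group 2 = condition 2. H0: μ_1 = μ_2; H1: μ_1 < μ_2 (two-sample pooled-variance t-test, left-tailed).
s_p² = [(9−1)·81.8² + (20−1)·70.7²]/(9+20−2) = 5500.05
t = (446 − 461)/√[5500.05·(1/9 + 1/20)] = -0.50
df = n₁ + n₂ − 2 = 27
p-value = P(T ≤ -0.50) ≈ 0.3092
Since p ≈ 0.3092 > α = 0.05, fail to reject H0; the evidence is not statistically significant.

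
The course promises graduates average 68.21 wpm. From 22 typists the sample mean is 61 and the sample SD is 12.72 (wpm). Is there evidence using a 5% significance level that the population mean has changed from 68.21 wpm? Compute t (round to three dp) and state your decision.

H0: μ = 68.21; H1: μ ≠ 68.21 (one-sample t-test, two-sided).
t = (x̄ − μ₀)/(s/√n) = (61 − 68.21)/(12.72/√22) = -2.659
df = n − 1 = 21
Two-sided p-value ≈ 0.015
Since p ≈ 0.015 < α = 0.05, reject H0; the evidence is statistically significant.

t = -2.659; reject H0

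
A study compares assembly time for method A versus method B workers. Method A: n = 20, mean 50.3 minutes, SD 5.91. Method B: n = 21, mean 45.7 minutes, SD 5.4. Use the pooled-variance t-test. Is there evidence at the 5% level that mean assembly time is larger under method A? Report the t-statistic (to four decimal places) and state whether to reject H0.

Let group 1 = method A, group 2 = method B. H0: μ_1 = μ_2; H1: μ_1 > μ_2 (two-sample pooled-variance t-test, right-tailed).
s_p² = [(20−1)·5.91² + (21−1)·5.4²]/(20+21−2) = 31.9701
t = (50.3 − 45.7)/√[31.9701·(1/20 + 1/21)] = 2.6039
df = n₁ + n₂ − 2 = 39
p-value = P(T ≥ 2.6039) ≈ 0.006
Since p ≈ 0.006 < α = 0.05, reject H0; the evidence is statistically significant.

t = 2.6039; reject H0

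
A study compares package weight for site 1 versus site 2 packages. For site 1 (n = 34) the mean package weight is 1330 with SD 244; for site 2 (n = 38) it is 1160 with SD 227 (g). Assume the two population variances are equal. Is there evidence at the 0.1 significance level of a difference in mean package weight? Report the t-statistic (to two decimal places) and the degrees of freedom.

t = 3.06, df = 70

Let group 1 = site 1, group 2 = site 2. H0: μ_1 = μ_2; H1: μ_1 ≠ μ_2 (two-sample pooled-variance t-test, two-sided).
s_p² = [(34−1)·244² + (38−1)·227²]/(34+38−2) = 55303.7
t = (1330 − 1160)/√[55303.7·(1/34 + 1/38)] = 3.06
df = n₁ + n₂ − 2 = 70
Two-sided p-value ≈ 0.0031
Since p ≈ 0.0031 < α = 0.1, reject H0; the evidence is statistically significant.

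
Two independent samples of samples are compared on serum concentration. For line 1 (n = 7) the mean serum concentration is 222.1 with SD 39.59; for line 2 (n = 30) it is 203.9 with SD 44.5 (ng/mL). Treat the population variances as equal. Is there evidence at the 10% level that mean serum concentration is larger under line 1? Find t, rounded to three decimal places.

0.992

Let group 1 = line 1, group 2 = line 2. H0: μ_1 = μ_2; H1: μ_1 > μ_2 (two-sample pooled-variance t-test, right-tailed).
s_p² = [(7−1)·39.59² + (30−1)·44.5²]/(7+30−2) = 1909.47
t = (222.1 − 203.9)/√[1909.47·(1/7 + 1/30)] = 0.992
df = n₁ + n₂ − 2 = 35
p-value = P(T ≥ 0.992) ≈ 0.164
Since p ≈ 0.164 > α = 0.1, fail to reject H0; the evidence is not statistically significant.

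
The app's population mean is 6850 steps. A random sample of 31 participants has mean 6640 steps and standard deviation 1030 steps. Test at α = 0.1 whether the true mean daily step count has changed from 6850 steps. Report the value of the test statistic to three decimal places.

H0: μ = 6850; H1: μ ≠ 6850 (one-sample t-test, two-sided).
t = (x̄ − μ₀)/(s/√n) = (6640 − 6850)/(1030/√31) = -1.135
df = n − 1 = 30
Two-sided p-value ≈ 0.265
Since p ≈ 0.265 > α = 0.1, fail to reject H0; the evidence is not statistically significant.

-1.135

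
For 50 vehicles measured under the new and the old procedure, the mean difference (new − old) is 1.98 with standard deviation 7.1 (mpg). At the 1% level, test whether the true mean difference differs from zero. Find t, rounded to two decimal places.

H0: μ_d = 0; H1: μ_d ≠ 0 (paired t-test on the differences, two-sided).
t = d̄/(s_d/√n) = 1.98/(7.1/√50) = 1.97
df = n − 1 = 49
Two-sided p-value ≈ 0.054
Since p ≈ 0.054 > α = 0.01, fail to reject H0; the data do not provide sufficient evidence against H0.

1.97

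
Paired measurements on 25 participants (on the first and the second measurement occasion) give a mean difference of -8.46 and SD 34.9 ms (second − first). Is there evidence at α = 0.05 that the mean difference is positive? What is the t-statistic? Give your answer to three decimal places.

-1.212

H0: μ_d = 0; H1: μ_d > 0 (paired t-test on the differences, right-tailed).
t = d̄/(s_d/√n) = -8.46/(34.9/√25) = -1.212
df = n − 1 = 24
p-value = P(T ≥ -1.212) ≈ 0.8814
Since p ≈ 0.8814 > α = 0.05, fail to reject H0; the data do not provide sufficient evidence against H0.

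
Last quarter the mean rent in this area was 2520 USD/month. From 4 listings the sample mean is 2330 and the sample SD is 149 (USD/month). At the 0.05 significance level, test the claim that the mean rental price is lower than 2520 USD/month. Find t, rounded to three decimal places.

H0: μ = 2520; H1: μ < 2520 (one-sample t-test, left-tailed).
t = (x̄ − μ₀)/(s/√n) = (2330 − 2520)/(149/√4) = -2.550
df = n − 1 = 3
p-value = P(T ≤ -2.550) ≈ 0.0420
Since p ≈ 0.0420 < α = 0.05, reject H0; the evidence is statistically significant.

-2.550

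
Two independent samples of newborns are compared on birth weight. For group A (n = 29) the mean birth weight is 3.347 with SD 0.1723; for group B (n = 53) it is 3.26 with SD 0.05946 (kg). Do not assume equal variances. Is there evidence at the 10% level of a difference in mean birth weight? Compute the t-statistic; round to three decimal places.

Let group 1 = group A, group 2 = group B. H0: μ_1 = μ_2; H1: μ_1 ≠ μ_2 (Welch's two-sample t-test, two-sided).
t = (x̄_1 − x̄_2)/√(s_1²/n_1 + s_2²/n_2) = (3.347 − 3.26)/√(0.1723²/29 + 0.05946²/53) = 2.635
Welch–Satterthwaite df ≈ 31.70
Two-sided p-value ≈ 0.013
Since p ≈ 0.013 < α = 0.1, reject H0; the evidence is statistically significant.

2.635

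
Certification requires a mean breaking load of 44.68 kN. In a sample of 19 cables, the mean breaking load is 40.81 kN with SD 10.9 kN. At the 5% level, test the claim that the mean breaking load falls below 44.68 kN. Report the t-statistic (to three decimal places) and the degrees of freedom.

t = -1.548, df = 18

H0: μ = 44.68; H1: μ < 44.68 (one-sample t-test, left-tailed).
t = (x̄ − μ₀)/(s/√n) = (40.81 − 44.68)/(10.9/√19) = -1.548
df = n − 1 = 18
p-value = P(T ≤ -1.548) ≈ 0.0696
Since p ≈ 0.0696 > α = 0.05, fail to reject H0; the evidence is not statistically significant.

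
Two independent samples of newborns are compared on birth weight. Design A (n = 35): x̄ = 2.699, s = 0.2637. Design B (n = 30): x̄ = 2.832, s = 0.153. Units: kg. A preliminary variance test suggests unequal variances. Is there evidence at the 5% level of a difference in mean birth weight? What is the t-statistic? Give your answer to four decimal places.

Let group 1 = design A, group 2 = design B. H0: μ_1 = μ_2; H1: μ_1 ≠ μ_2 (Welch's two-sample t-test, two-sided).
t = (x̄_1 − x̄_2)/√(s_1²/n_1 + s_2²/n_2) = (2.699 − 2.832)/√(0.2637²/35 + 0.153²/30) = -2.5284
Welch–Satterthwaite df ≈ 55.85
Two-sided p-value ≈ 0.0143
Since p ≈ 0.0143 < α = 0.05, reject H0; the evidence is statistically significant.

-2.5284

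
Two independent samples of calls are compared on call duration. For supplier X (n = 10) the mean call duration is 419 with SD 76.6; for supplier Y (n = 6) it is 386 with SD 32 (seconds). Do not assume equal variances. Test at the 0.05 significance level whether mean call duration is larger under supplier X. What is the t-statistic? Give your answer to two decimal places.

1.20

Let group 1 = supplier X, group 2 = supplier Y. H0: μ_1 = μ_2; H1: μ_1 > μ_2 (Welch's two-sample t-test, right-tailed).
t = (x̄_1 − x̄_2)/√(s_1²/n_1 + s_2²/n_2) = (419 − 386)/√(76.6²/10 + 32²/6) = 1.20
Welch–Satterthwaite df ≈ 13.02
p-value = P(T ≥ 1.20) ≈ 0.126
Since p ≈ 0.126 > α = 0.05, fail to reject H0; the evidence is not statistically significant.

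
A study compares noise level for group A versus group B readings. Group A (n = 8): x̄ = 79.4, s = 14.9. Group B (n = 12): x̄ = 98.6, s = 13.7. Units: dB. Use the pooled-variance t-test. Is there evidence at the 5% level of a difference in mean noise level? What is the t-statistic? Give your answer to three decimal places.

Let group 1 = group A, group 2 = group B. H0: μ_1 = μ_2; H1: μ_1 ≠ μ_2 (two-sample pooled-variance t-test, two-sided).
s_p² = [(8−1)·14.9² + (12−1)·13.7²]/(8+12−2) = 201.037
t = (79.4 − 98.6)/√[201.037·(1/8 + 1/12)] = -2.967
df = n₁ + n₂ − 2 = 18
Two-sided p-value ≈ 0.0083
Since p ≈ 0.0083 < α = 0.05, reject H0; the data support H1.

-2.967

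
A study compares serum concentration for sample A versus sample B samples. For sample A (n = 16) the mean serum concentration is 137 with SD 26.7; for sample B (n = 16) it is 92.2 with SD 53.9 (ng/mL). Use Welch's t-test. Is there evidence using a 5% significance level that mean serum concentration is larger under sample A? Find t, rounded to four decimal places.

Let group 1 = sample A, group 2 = sample B. H0: μ_1 = μ_2; H1: μ_1 > μ_2 (Welch's two-sample t-test, right-tailed).
t = (x̄_1 − x̄_2)/√(s_1²/n_1 + s_2²/n_2) = (137 − 92.2)/√(26.7²/16 + 53.9²/16) = 2.9792
Welch–Satterthwaite df ≈ 21.94
p-value = P(T ≥ 2.9792) ≈ 0.0035
Since p ≈ 0.0035 < α = 0.05, reject H0; the evidence is statistically significant.

2.9792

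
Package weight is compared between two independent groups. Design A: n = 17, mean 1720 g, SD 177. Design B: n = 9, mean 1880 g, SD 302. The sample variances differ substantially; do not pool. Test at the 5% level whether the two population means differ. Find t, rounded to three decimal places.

-1.462

Let group 1 = design A, group 2 = design B. H0: μ_1 = μ_2; H1: μ_1 ≠ μ_2 (Welch's two-sample t-test, two-sided).
t = (x̄_1 − x̄_2)/√(s_1²/n_1 + s_2²/n_2) = (1720 − 1880)/√(177²/17 + 302²/9) = -1.462
Welch–Satterthwaite df ≈ 10.99
Two-sided p-value ≈ 0.1717
Since p ≈ 0.1717 > α = 0.05, fail to reject H0; the evidence is not statistically significant.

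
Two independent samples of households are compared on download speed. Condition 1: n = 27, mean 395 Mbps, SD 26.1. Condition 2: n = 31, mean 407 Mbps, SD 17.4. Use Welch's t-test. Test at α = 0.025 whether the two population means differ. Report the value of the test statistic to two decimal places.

Let group 1 = condition 1, group 2 = condition 2. H0: μ_1 = μ_2; H1: μ_1 ≠ μ_2 (Welch's two-sample t-test, two-sided).
t = (x̄_1 − x̄_2)/√(s_1²/n_1 + s_2²/n_2) = (395 − 407)/√(26.1²/27 + 17.4²/31) = -2.03
Welch–Satterthwaite df ≈ 44.28
Two-sided p-value ≈ 0.0486
Since p ≈ 0.0486 > α = 0.025, fail to reject H0; the evidence is not statistically significant.

-2.03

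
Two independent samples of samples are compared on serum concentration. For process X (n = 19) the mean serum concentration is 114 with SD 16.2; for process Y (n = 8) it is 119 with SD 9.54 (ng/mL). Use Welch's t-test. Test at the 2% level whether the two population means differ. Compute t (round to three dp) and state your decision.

t = -0.996; fail to reject H0

Let group 1 = process X, group 2 = process Y. H0: μ_1 = μ_2; H1: μ_1 ≠ μ_2 (Welch's two-sample t-test, two-sided).
t = (x̄_1 − x̄_2)/√(s_1²/n_1 + s_2²/n_2) = (114 − 119)/√(16.2²/19 + 9.54²/8) = -0.996
Welch–Satterthwaite df ≈ 21.81
Two-sided p-value ≈ 0.3301
Since p ≈ 0.3301 > α = 0.02, fail to reject H0; the data do not provide sufficient evidence against H0.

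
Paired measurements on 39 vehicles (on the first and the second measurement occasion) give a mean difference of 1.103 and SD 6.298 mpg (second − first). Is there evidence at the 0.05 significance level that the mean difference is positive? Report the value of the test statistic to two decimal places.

H0: μ_d = 0; H1: μ_d > 0 (paired t-test on the differences, right-tailed).
t = d̄/(s_d/√n) = 1.103/(6.298/√39) = 1.09
df = n − 1 = 38
p-value = P(T ≥ 1.09) ≈ 0.1405
Since p ≈ 0.1405 > α = 0.05, fail to reject H0; the evidence is not statistically significant.

1.09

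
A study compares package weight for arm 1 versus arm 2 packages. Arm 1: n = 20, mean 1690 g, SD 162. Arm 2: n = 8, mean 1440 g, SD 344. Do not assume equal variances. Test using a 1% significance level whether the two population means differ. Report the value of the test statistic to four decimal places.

Let group 1 = arm 1, group 2 = arm 2. H0: μ_1 = μ_2; H1: μ_1 ≠ μ_2 (Welch's two-sample t-test, two-sided).
t = (x̄_1 − x̄_2)/√(s_1²/n_1 + s_2²/n_2) = (1690 − 1440)/√(162²/20 + 344²/8) = 1.9700
Welch–Satterthwaite df ≈ 8.27
Two-sided p-value ≈ 0.0832
Since p ≈ 0.0832 > α = 0.01, fail to reject H0; the data do not provide sufficient evidence against H0.

1.9700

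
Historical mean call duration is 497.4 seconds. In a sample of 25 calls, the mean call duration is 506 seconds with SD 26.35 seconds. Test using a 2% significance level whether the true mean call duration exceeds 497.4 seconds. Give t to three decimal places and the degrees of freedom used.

H0: μ = 497.4; H1: μ > 497.4 (one-sample t-test, right-tailed).
t = (x̄ − μ₀)/(s/√n) = (506 − 497.4)/(26.35/√25) = 1.632
df = n − 1 = 24
p-value = P(T ≥ 1.632) ≈ 0.058
Since p ≈ 0.058 > α = 0.02, fail to reject H0; the evidence is not statistically significant.

t = 1.632, df = 24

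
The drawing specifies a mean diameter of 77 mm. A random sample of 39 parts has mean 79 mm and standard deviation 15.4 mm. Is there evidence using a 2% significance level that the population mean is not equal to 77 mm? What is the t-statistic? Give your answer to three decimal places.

0.811

H0: μ = 77; H1: μ ≠ 77 (one-sample t-test, two-sided).
t = (x̄ − μ₀)/(s/√n) = (79 − 77)/(15.4/√39) = 0.811
df = n − 1 = 38
Two-sided p-value ≈ 0.4224
Since p ≈ 0.4224 > α = 0.02, fail to reject H0; the evidence is not statistically significant.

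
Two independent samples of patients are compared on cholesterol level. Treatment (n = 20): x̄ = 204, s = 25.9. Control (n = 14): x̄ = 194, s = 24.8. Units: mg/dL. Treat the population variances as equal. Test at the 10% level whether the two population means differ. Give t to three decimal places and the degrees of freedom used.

Let group 1 = treatment, group 2 = control. H0: μ_1 = μ_2; H1: μ_1 ≠ μ_2 (two-sample pooled-variance t-test, two-sided).
s_p² = [(20−1)·25.9² + (14−1)·24.8²]/(20+14−2) = 648.153
t = (204 − 194)/√[648.153·(1/20 + 1/14)] = 1.127
df = n₁ + n₂ − 2 = 32
Two-sided p-value ≈ 0.268
Since p ≈ 0.268 > α = 0.1, fail to reject H0; the evidence is not statistically significant.

t = 1.127, df = 32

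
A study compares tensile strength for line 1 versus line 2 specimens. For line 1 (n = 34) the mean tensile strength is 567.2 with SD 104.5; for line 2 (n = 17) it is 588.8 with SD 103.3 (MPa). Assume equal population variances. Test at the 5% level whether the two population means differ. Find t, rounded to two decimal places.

Let group 1 = line 1, group 2 = line 2. H0: μ_1 = μ_2; H1: μ_1 ≠ μ_2 (two-sample pooled-variance t-test, two-sided).
s_p² = [(34−1)·104.5² + (17−1)·103.3²]/(34+17−2) = 10838.8
t = (567.2 − 588.8)/√[10838.8·(1/34 + 1/17)] = -0.70
df = n₁ + n₂ − 2 = 49
Two-sided p-value ≈ 0.4882
Since p ≈ 0.4882 > α = 0.05, fail to reject H0; the data do not provide sufficient evidence against H0.

-0.70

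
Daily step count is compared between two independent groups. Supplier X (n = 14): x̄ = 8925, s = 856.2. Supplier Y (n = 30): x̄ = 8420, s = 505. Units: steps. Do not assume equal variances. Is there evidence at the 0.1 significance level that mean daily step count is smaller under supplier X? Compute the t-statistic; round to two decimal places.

Let group 1 = supplier X, group 2 = supplier Y. H0: μ_1 = μ_2; H1: μ_1 < μ_2 (Welch's two-sample t-test, left-tailed).
t = (x̄_1 − x̄_2)/√(s_1²/n_1 + s_2²/n_2) = (8925 − 8420)/√(856.2²/14 + 505²/30) = 2.05
Welch–Satterthwaite df ≈ 17.36
p-value = P(T ≤ 2.05) ≈ 0.972
Since p ≈ 0.972 > α = 0.1, fail to reject H0; the evidence is not statistically significant.

2.05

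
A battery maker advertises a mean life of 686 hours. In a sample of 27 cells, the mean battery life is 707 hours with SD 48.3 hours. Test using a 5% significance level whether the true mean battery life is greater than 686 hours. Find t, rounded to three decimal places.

2.259

H0: μ = 686; H1: μ > 686 (one-sample t-test, right-tailed).
t = (x̄ − μ₀)/(s/√n) = (707 − 686)/(48.3/√27) = 2.259
df = n − 1 = 26
p-value = P(T ≥ 2.259) ≈ 0.0162
Since p ≈ 0.0162 < α = 0.05, reject H0; the evidence is statistically significant.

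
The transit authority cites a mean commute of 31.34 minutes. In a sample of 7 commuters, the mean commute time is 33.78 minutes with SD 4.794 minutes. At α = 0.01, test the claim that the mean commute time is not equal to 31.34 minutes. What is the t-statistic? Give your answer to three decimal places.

H0: μ = 31.34; H1: μ ≠ 31.34 (one-sample t-test, two-sided).
t = (x̄ − μ₀)/(s/√n) = (33.78 − 31.34)/(4.794/√7) = 1.347
df = n − 1 = 6
Two-sided p-value ≈ 0.227
Since p ≈ 0.227 > α = 0.01, fail to reject H0; the evidence is not statistically significant.

1.347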